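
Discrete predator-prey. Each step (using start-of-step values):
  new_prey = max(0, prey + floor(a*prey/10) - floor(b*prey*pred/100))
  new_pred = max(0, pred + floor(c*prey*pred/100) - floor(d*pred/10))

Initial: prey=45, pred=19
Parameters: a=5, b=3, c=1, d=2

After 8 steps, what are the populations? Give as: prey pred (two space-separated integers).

Step 1: prey: 45+22-25=42; pred: 19+8-3=24
Step 2: prey: 42+21-30=33; pred: 24+10-4=30
Step 3: prey: 33+16-29=20; pred: 30+9-6=33
Step 4: prey: 20+10-19=11; pred: 33+6-6=33
Step 5: prey: 11+5-10=6; pred: 33+3-6=30
Step 6: prey: 6+3-5=4; pred: 30+1-6=25
Step 7: prey: 4+2-3=3; pred: 25+1-5=21
Step 8: prey: 3+1-1=3; pred: 21+0-4=17

Answer: 3 17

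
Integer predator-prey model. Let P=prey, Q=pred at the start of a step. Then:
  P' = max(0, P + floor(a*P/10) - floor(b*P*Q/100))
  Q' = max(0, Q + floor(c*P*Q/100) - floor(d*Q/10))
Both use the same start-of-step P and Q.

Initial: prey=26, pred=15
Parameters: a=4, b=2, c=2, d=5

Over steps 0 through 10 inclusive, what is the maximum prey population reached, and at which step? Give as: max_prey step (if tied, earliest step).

Answer: 35 4

Derivation:
Step 1: prey: 26+10-7=29; pred: 15+7-7=15
Step 2: prey: 29+11-8=32; pred: 15+8-7=16
Step 3: prey: 32+12-10=34; pred: 16+10-8=18
Step 4: prey: 34+13-12=35; pred: 18+12-9=21
Step 5: prey: 35+14-14=35; pred: 21+14-10=25
Step 6: prey: 35+14-17=32; pred: 25+17-12=30
Step 7: prey: 32+12-19=25; pred: 30+19-15=34
Step 8: prey: 25+10-17=18; pred: 34+17-17=34
Step 9: prey: 18+7-12=13; pred: 34+12-17=29
Step 10: prey: 13+5-7=11; pred: 29+7-14=22
Max prey = 35 at step 4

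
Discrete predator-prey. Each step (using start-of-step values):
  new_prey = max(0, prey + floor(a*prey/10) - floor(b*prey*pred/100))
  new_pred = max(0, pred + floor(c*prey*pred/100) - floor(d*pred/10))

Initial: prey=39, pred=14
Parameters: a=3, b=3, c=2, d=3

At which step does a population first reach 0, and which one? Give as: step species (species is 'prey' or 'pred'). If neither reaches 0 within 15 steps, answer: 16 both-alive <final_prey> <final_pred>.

Step 1: prey: 39+11-16=34; pred: 14+10-4=20
Step 2: prey: 34+10-20=24; pred: 20+13-6=27
Step 3: prey: 24+7-19=12; pred: 27+12-8=31
Step 4: prey: 12+3-11=4; pred: 31+7-9=29
Step 5: prey: 4+1-3=2; pred: 29+2-8=23
Step 6: prey: 2+0-1=1; pred: 23+0-6=17
Step 7: prey: 1+0-0=1; pred: 17+0-5=12
Step 8: prey: 1+0-0=1; pred: 12+0-3=9
Step 9: prey: 1+0-0=1; pred: 9+0-2=7
Step 10: prey: 1+0-0=1; pred: 7+0-2=5
Step 11: prey: 1+0-0=1; pred: 5+0-1=4
Step 12: prey: 1+0-0=1; pred: 4+0-1=3
Step 13: prey: 1+0-0=1; pred: 3+0-0=3
Steps 14-15: state stable at prey=1, pred=3 (no change)
No extinction within 15 steps

Answer: 16 both-alive 1 3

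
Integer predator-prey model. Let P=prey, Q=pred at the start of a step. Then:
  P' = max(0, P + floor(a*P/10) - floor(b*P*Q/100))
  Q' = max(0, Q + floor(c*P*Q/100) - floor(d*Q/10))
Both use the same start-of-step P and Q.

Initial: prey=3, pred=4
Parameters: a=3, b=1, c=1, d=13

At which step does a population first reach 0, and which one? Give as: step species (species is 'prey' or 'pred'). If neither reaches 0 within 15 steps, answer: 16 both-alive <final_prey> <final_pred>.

Answer: 1 pred

Derivation:
Step 1: prey: 3+0-0=3; pred: 4+0-5=0
First extinction: pred at step 1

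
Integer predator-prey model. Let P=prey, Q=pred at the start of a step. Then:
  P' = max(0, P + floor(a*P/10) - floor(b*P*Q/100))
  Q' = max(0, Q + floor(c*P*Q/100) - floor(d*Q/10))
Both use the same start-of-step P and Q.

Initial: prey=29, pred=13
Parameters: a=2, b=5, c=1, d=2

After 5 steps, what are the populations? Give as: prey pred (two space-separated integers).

Answer: 1 9

Derivation:
Step 1: prey: 29+5-18=16; pred: 13+3-2=14
Step 2: prey: 16+3-11=8; pred: 14+2-2=14
Step 3: prey: 8+1-5=4; pred: 14+1-2=13
Step 4: prey: 4+0-2=2; pred: 13+0-2=11
Step 5: prey: 2+0-1=1; pred: 11+0-2=9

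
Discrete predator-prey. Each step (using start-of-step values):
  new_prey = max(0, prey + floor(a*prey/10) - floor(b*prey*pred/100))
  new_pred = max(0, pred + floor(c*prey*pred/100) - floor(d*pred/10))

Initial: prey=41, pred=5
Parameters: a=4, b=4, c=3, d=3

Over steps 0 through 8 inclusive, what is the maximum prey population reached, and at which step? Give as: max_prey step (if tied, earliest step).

Answer: 49 1

Derivation:
Step 1: prey: 41+16-8=49; pred: 5+6-1=10
Step 2: prey: 49+19-19=49; pred: 10+14-3=21
Step 3: prey: 49+19-41=27; pred: 21+30-6=45
Step 4: prey: 27+10-48=0; pred: 45+36-13=68
Step 5: prey: 0+0-0=0; pred: 68+0-20=48
Step 6: prey: 0+0-0=0; pred: 48+0-14=34
Step 7: prey: 0+0-0=0; pred: 34+0-10=24
Step 8: prey: 0+0-0=0; pred: 24+0-7=17
Max prey = 49 at step 1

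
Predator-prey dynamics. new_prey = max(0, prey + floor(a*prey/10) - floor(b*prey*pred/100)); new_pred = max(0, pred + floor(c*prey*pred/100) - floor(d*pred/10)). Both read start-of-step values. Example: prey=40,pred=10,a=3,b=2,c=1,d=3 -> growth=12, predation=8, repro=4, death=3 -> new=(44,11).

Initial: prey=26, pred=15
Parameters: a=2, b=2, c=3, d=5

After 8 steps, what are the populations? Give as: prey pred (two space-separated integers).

Answer: 6 5

Derivation:
Step 1: prey: 26+5-7=24; pred: 15+11-7=19
Step 2: prey: 24+4-9=19; pred: 19+13-9=23
Step 3: prey: 19+3-8=14; pred: 23+13-11=25
Step 4: prey: 14+2-7=9; pred: 25+10-12=23
Step 5: prey: 9+1-4=6; pred: 23+6-11=18
Step 6: prey: 6+1-2=5; pred: 18+3-9=12
Step 7: prey: 5+1-1=5; pred: 12+1-6=7
Step 8: prey: 5+1-0=6; pred: 7+1-3=5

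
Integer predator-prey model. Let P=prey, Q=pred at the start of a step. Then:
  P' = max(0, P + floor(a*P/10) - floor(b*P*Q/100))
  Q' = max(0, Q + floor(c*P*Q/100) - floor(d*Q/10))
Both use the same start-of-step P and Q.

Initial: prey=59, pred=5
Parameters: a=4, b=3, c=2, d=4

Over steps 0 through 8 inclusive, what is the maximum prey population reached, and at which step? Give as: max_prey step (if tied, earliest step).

Step 1: prey: 59+23-8=74; pred: 5+5-2=8
Step 2: prey: 74+29-17=86; pred: 8+11-3=16
Step 3: prey: 86+34-41=79; pred: 16+27-6=37
Step 4: prey: 79+31-87=23; pred: 37+58-14=81
Step 5: prey: 23+9-55=0; pred: 81+37-32=86
Step 6: prey: 0+0-0=0; pred: 86+0-34=52
Step 7: prey: 0+0-0=0; pred: 52+0-20=32
Step 8: prey: 0+0-0=0; pred: 32+0-12=20
Max prey = 86 at step 2

Answer: 86 2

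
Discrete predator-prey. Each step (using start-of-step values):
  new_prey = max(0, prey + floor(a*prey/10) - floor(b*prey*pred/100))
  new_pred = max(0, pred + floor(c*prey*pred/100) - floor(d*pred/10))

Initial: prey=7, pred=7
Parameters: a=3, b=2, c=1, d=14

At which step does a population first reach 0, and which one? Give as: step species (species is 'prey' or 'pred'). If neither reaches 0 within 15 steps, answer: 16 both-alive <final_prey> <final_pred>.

Step 1: prey: 7+2-0=9; pred: 7+0-9=0
First extinction: pred at step 1

Answer: 1 pred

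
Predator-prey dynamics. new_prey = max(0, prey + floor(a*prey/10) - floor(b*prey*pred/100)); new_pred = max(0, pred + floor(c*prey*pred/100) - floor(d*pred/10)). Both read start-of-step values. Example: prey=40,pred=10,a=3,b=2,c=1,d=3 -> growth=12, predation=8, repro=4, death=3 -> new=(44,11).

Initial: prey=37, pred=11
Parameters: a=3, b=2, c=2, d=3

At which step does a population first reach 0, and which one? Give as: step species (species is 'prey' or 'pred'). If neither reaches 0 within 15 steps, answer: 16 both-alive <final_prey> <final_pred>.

Answer: 16 both-alive 1 3

Derivation:
Step 1: prey: 37+11-8=40; pred: 11+8-3=16
Step 2: prey: 40+12-12=40; pred: 16+12-4=24
Step 3: prey: 40+12-19=33; pred: 24+19-7=36
Step 4: prey: 33+9-23=19; pred: 36+23-10=49
Step 5: prey: 19+5-18=6; pred: 49+18-14=53
Step 6: prey: 6+1-6=1; pred: 53+6-15=44
Step 7: prey: 1+0-0=1; pred: 44+0-13=31
Step 8: prey: 1+0-0=1; pred: 31+0-9=22
Step 9: prey: 1+0-0=1; pred: 22+0-6=16
Step 10: prey: 1+0-0=1; pred: 16+0-4=12
Step 11: prey: 1+0-0=1; pred: 12+0-3=9
Step 12: prey: 1+0-0=1; pred: 9+0-2=7
Step 13: prey: 1+0-0=1; pred: 7+0-2=5
Step 14: prey: 1+0-0=1; pred: 5+0-1=4
Step 15: prey: 1+0-0=1; pred: 4+0-1=3
No extinction within 15 steps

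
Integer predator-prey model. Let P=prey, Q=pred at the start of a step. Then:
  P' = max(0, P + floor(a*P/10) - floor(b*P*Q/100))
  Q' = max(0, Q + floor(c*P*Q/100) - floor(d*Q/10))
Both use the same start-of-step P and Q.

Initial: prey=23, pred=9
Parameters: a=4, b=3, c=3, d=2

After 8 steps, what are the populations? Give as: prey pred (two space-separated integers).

Answer: 0 25

Derivation:
Step 1: prey: 23+9-6=26; pred: 9+6-1=14
Step 2: prey: 26+10-10=26; pred: 14+10-2=22
Step 3: prey: 26+10-17=19; pred: 22+17-4=35
Step 4: prey: 19+7-19=7; pred: 35+19-7=47
Step 5: prey: 7+2-9=0; pred: 47+9-9=47
Step 6: prey: 0+0-0=0; pred: 47+0-9=38
Step 7: prey: 0+0-0=0; pred: 38+0-7=31
Step 8: prey: 0+0-0=0; pred: 31+0-6=25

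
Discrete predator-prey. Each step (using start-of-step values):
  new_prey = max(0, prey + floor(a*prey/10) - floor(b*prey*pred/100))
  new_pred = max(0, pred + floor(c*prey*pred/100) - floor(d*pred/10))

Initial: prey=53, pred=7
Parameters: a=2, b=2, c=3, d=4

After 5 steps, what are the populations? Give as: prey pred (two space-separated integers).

Answer: 0 60

Derivation:
Step 1: prey: 53+10-7=56; pred: 7+11-2=16
Step 2: prey: 56+11-17=50; pred: 16+26-6=36
Step 3: prey: 50+10-36=24; pred: 36+54-14=76
Step 4: prey: 24+4-36=0; pred: 76+54-30=100
Step 5: prey: 0+0-0=0; pred: 100+0-40=60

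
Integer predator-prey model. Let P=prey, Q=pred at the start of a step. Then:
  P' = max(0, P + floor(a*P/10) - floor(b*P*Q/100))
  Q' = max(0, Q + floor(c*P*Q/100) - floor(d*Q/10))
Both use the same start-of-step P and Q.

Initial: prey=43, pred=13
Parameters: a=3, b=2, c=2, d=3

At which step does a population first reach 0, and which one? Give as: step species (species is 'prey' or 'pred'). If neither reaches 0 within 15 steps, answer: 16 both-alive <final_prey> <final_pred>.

Answer: 6 prey

Derivation:
Step 1: prey: 43+12-11=44; pred: 13+11-3=21
Step 2: prey: 44+13-18=39; pred: 21+18-6=33
Step 3: prey: 39+11-25=25; pred: 33+25-9=49
Step 4: prey: 25+7-24=8; pred: 49+24-14=59
Step 5: prey: 8+2-9=1; pred: 59+9-17=51
Step 6: prey: 1+0-1=0; pred: 51+1-15=37
First extinction: prey at step 6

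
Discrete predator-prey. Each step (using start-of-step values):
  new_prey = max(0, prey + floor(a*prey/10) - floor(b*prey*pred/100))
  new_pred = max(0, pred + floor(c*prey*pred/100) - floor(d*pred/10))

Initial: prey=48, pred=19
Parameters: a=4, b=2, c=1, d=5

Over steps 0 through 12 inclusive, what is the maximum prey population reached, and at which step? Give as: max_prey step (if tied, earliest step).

Step 1: prey: 48+19-18=49; pred: 19+9-9=19
Step 2: prey: 49+19-18=50; pred: 19+9-9=19
Step 3: prey: 50+20-19=51; pred: 19+9-9=19
Step 4: prey: 51+20-19=52; pred: 19+9-9=19
Step 5: prey: 52+20-19=53; pred: 19+9-9=19
Step 6: prey: 53+21-20=54; pred: 19+10-9=20
Step 7: prey: 54+21-21=54; pred: 20+10-10=20
Step 8: prey: 54+21-21=54; pred: 20+10-10=20
Step 9: prey: 54+21-21=54; pred: 20+10-10=20
Step 10: prey: 54+21-21=54; pred: 20+10-10=20
Step 11: prey: 54+21-21=54; pred: 20+10-10=20
Step 12: prey: 54+21-21=54; pred: 20+10-10=20
Max prey = 54 at step 6

Answer: 54 6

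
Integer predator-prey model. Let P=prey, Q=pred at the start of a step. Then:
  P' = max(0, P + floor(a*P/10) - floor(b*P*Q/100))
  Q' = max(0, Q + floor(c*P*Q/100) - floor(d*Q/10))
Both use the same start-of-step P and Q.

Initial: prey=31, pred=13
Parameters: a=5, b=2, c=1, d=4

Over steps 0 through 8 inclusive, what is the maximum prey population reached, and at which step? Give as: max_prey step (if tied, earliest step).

Step 1: prey: 31+15-8=38; pred: 13+4-5=12
Step 2: prey: 38+19-9=48; pred: 12+4-4=12
Step 3: prey: 48+24-11=61; pred: 12+5-4=13
Step 4: prey: 61+30-15=76; pred: 13+7-5=15
Step 5: prey: 76+38-22=92; pred: 15+11-6=20
Step 6: prey: 92+46-36=102; pred: 20+18-8=30
Step 7: prey: 102+51-61=92; pred: 30+30-12=48
Step 8: prey: 92+46-88=50; pred: 48+44-19=73
Max prey = 102 at step 6

Answer: 102 6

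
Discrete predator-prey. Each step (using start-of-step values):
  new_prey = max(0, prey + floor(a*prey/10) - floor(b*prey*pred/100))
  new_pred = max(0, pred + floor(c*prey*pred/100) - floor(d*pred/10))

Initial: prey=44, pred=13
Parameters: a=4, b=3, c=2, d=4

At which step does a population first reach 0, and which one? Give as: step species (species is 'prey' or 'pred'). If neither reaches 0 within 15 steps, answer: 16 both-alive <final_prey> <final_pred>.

Answer: 16 both-alive 1 2

Derivation:
Step 1: prey: 44+17-17=44; pred: 13+11-5=19
Step 2: prey: 44+17-25=36; pred: 19+16-7=28
Step 3: prey: 36+14-30=20; pred: 28+20-11=37
Step 4: prey: 20+8-22=6; pred: 37+14-14=37
Step 5: prey: 6+2-6=2; pred: 37+4-14=27
Step 6: prey: 2+0-1=1; pred: 27+1-10=18
Step 7: prey: 1+0-0=1; pred: 18+0-7=11
Step 8: prey: 1+0-0=1; pred: 11+0-4=7
Step 9: prey: 1+0-0=1; pred: 7+0-2=5
Step 10: prey: 1+0-0=1; pred: 5+0-2=3
Step 11: prey: 1+0-0=1; pred: 3+0-1=2
Step 12: prey: 1+0-0=1; pred: 2+0-0=2
Steps 13-15: state stable at prey=1, pred=2 (no change)
No extinction within 15 steps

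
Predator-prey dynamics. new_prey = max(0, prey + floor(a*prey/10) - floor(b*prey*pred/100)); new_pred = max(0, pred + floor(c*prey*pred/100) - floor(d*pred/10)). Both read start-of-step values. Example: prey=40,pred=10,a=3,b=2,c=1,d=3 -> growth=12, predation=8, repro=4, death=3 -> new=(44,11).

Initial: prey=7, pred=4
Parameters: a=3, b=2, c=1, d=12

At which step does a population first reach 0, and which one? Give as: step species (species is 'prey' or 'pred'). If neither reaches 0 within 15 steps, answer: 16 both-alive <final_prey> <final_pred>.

Answer: 1 pred

Derivation:
Step 1: prey: 7+2-0=9; pred: 4+0-4=0
First extinction: pred at step 1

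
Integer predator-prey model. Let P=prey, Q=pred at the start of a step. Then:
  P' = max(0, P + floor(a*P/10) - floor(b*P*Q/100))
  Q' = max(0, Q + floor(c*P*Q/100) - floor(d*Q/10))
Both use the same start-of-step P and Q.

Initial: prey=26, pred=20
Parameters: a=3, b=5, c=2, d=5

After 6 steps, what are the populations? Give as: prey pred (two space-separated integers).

Answer: 1 1

Derivation:
Step 1: prey: 26+7-26=7; pred: 20+10-10=20
Step 2: prey: 7+2-7=2; pred: 20+2-10=12
Step 3: prey: 2+0-1=1; pred: 12+0-6=6
Step 4: prey: 1+0-0=1; pred: 6+0-3=3
Step 5: prey: 1+0-0=1; pred: 3+0-1=2
Step 6: prey: 1+0-0=1; pred: 2+0-1=1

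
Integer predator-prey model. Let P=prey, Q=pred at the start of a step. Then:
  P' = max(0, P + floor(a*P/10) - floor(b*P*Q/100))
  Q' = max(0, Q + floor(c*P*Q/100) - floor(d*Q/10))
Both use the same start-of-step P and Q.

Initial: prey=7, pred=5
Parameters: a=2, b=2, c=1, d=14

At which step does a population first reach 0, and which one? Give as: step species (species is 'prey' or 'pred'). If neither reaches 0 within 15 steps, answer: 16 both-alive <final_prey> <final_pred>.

Answer: 1 pred

Derivation:
Step 1: prey: 7+1-0=8; pred: 5+0-7=0
First extinction: pred at step 1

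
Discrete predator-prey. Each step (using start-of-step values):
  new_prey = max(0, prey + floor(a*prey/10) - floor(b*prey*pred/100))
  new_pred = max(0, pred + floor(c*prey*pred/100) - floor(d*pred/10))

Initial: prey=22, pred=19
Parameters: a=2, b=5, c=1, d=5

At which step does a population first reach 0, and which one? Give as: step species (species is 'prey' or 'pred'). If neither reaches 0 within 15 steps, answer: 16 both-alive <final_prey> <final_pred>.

Answer: 16 both-alive 2 1

Derivation:
Step 1: prey: 22+4-20=6; pred: 19+4-9=14
Step 2: prey: 6+1-4=3; pred: 14+0-7=7
Step 3: prey: 3+0-1=2; pred: 7+0-3=4
Step 4: prey: 2+0-0=2; pred: 4+0-2=2
Step 5: prey: 2+0-0=2; pred: 2+0-1=1
Step 6: prey: 2+0-0=2; pred: 1+0-0=1
Steps 7-15: state stable at prey=2, pred=1 (no change)
No extinction within 15 steps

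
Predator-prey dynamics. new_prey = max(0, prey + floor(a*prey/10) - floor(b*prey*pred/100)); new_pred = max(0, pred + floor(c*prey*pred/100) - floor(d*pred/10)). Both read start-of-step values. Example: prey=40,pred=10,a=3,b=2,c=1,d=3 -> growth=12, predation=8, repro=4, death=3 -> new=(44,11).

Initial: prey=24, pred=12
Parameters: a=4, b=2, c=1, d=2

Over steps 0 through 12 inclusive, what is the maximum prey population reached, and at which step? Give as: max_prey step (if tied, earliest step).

Step 1: prey: 24+9-5=28; pred: 12+2-2=12
Step 2: prey: 28+11-6=33; pred: 12+3-2=13
Step 3: prey: 33+13-8=38; pred: 13+4-2=15
Step 4: prey: 38+15-11=42; pred: 15+5-3=17
Step 5: prey: 42+16-14=44; pred: 17+7-3=21
Step 6: prey: 44+17-18=43; pred: 21+9-4=26
Step 7: prey: 43+17-22=38; pred: 26+11-5=32
Step 8: prey: 38+15-24=29; pred: 32+12-6=38
Step 9: prey: 29+11-22=18; pred: 38+11-7=42
Step 10: prey: 18+7-15=10; pred: 42+7-8=41
Step 11: prey: 10+4-8=6; pred: 41+4-8=37
Step 12: prey: 6+2-4=4; pred: 37+2-7=32
Max prey = 44 at step 5

Answer: 44 5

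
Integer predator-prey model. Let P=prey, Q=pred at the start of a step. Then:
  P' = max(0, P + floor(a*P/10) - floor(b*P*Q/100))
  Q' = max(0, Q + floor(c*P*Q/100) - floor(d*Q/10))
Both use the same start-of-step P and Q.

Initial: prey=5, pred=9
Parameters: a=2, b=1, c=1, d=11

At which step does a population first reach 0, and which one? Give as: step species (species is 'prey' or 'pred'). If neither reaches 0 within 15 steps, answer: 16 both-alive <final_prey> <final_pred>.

Answer: 1 pred

Derivation:
Step 1: prey: 5+1-0=6; pred: 9+0-9=0
First extinction: pred at step 1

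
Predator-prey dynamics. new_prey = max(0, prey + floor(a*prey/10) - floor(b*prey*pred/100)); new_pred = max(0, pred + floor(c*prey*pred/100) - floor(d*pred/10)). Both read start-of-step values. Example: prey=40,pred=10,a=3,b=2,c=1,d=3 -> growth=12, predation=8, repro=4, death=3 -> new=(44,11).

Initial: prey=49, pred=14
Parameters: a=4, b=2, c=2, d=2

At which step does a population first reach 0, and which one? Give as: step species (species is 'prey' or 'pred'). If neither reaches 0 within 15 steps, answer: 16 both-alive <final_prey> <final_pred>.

Answer: 4 prey

Derivation:
Step 1: prey: 49+19-13=55; pred: 14+13-2=25
Step 2: prey: 55+22-27=50; pred: 25+27-5=47
Step 3: prey: 50+20-47=23; pred: 47+47-9=85
Step 4: prey: 23+9-39=0; pred: 85+39-17=107
First extinction: prey at step 4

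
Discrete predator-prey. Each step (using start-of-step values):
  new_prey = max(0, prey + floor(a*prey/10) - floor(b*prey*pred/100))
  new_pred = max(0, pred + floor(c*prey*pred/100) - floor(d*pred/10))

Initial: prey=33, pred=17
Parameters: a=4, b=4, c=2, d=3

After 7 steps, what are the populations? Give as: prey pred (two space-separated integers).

Answer: 1 7

Derivation:
Step 1: prey: 33+13-22=24; pred: 17+11-5=23
Step 2: prey: 24+9-22=11; pred: 23+11-6=28
Step 3: prey: 11+4-12=3; pred: 28+6-8=26
Step 4: prey: 3+1-3=1; pred: 26+1-7=20
Step 5: prey: 1+0-0=1; pred: 20+0-6=14
Step 6: prey: 1+0-0=1; pred: 14+0-4=10
Step 7: prey: 1+0-0=1; pred: 10+0-3=7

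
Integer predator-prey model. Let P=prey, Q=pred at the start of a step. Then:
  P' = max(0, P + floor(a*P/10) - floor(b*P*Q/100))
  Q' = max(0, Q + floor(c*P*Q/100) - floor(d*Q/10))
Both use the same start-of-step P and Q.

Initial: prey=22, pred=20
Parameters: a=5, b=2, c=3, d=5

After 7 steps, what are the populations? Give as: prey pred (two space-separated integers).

Step 1: prey: 22+11-8=25; pred: 20+13-10=23
Step 2: prey: 25+12-11=26; pred: 23+17-11=29
Step 3: prey: 26+13-15=24; pred: 29+22-14=37
Step 4: prey: 24+12-17=19; pred: 37+26-18=45
Step 5: prey: 19+9-17=11; pred: 45+25-22=48
Step 6: prey: 11+5-10=6; pred: 48+15-24=39
Step 7: prey: 6+3-4=5; pred: 39+7-19=27

Answer: 5 27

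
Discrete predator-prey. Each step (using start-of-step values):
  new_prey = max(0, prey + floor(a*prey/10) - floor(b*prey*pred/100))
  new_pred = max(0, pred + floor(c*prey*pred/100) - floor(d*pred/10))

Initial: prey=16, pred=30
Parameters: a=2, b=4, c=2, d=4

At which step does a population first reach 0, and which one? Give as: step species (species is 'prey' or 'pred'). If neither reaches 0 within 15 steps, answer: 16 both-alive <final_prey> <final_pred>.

Answer: 1 prey

Derivation:
Step 1: prey: 16+3-19=0; pred: 30+9-12=27
First extinction: prey at step 1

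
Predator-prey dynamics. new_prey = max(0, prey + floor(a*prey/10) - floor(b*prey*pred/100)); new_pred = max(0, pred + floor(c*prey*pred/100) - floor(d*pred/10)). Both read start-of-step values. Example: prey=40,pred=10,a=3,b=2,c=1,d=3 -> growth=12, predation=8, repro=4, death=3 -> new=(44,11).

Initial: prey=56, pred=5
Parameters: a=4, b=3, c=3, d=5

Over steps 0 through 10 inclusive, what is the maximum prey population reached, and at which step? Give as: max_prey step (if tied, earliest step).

Answer: 75 2

Derivation:
Step 1: prey: 56+22-8=70; pred: 5+8-2=11
Step 2: prey: 70+28-23=75; pred: 11+23-5=29
Step 3: prey: 75+30-65=40; pred: 29+65-14=80
Step 4: prey: 40+16-96=0; pred: 80+96-40=136
Step 5: prey: 0+0-0=0; pred: 136+0-68=68
Step 6: prey: 0+0-0=0; pred: 68+0-34=34
Step 7: prey: 0+0-0=0; pred: 34+0-17=17
Step 8: prey: 0+0-0=0; pred: 17+0-8=9
Step 9: prey: 0+0-0=0; pred: 9+0-4=5
Step 10: prey: 0+0-0=0; pred: 5+0-2=3
Max prey = 75 at step 2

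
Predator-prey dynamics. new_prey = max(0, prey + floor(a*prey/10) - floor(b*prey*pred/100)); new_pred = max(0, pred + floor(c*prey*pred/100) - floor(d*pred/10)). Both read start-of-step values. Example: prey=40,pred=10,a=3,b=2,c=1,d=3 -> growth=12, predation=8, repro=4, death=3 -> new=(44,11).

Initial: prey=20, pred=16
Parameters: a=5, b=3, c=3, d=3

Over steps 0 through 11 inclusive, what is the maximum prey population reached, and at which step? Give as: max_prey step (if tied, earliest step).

Answer: 21 1

Derivation:
Step 1: prey: 20+10-9=21; pred: 16+9-4=21
Step 2: prey: 21+10-13=18; pred: 21+13-6=28
Step 3: prey: 18+9-15=12; pred: 28+15-8=35
Step 4: prey: 12+6-12=6; pred: 35+12-10=37
Step 5: prey: 6+3-6=3; pred: 37+6-11=32
Step 6: prey: 3+1-2=2; pred: 32+2-9=25
Step 7: prey: 2+1-1=2; pred: 25+1-7=19
Step 8: prey: 2+1-1=2; pred: 19+1-5=15
Step 9: prey: 2+1-0=3; pred: 15+0-4=11
Step 10: prey: 3+1-0=4; pred: 11+0-3=8
Step 11: prey: 4+2-0=6; pred: 8+0-2=6
Max prey = 21 at step 1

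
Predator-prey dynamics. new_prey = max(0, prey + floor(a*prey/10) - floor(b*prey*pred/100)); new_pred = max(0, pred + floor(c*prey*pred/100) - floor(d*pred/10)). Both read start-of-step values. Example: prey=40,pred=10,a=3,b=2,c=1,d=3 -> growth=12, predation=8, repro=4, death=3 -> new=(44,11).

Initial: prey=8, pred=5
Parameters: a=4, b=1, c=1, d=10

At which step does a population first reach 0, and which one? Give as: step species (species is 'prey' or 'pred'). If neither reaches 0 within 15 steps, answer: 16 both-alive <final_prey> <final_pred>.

Step 1: prey: 8+3-0=11; pred: 5+0-5=0
First extinction: pred at step 1

Answer: 1 pred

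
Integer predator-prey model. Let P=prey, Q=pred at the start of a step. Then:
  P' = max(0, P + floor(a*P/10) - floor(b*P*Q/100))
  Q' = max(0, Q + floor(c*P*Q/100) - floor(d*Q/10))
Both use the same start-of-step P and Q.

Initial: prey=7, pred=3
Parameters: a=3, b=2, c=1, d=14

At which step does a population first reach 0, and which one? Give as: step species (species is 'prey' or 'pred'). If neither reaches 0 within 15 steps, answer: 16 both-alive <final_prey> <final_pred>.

Step 1: prey: 7+2-0=9; pred: 3+0-4=0
First extinction: pred at step 1

Answer: 1 pred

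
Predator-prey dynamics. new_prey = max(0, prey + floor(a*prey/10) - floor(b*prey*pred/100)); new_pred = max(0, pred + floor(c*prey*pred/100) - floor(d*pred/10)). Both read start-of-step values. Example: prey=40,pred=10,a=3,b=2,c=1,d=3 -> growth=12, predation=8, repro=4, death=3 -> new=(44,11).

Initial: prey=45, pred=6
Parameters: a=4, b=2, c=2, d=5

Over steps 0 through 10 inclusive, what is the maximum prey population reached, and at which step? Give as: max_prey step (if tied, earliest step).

Answer: 82 3

Derivation:
Step 1: prey: 45+18-5=58; pred: 6+5-3=8
Step 2: prey: 58+23-9=72; pred: 8+9-4=13
Step 3: prey: 72+28-18=82; pred: 13+18-6=25
Step 4: prey: 82+32-41=73; pred: 25+41-12=54
Step 5: prey: 73+29-78=24; pred: 54+78-27=105
Step 6: prey: 24+9-50=0; pred: 105+50-52=103
Step 7: prey: 0+0-0=0; pred: 103+0-51=52
Step 8: prey: 0+0-0=0; pred: 52+0-26=26
Step 9: prey: 0+0-0=0; pred: 26+0-13=13
Step 10: prey: 0+0-0=0; pred: 13+0-6=7
Max prey = 82 at step 3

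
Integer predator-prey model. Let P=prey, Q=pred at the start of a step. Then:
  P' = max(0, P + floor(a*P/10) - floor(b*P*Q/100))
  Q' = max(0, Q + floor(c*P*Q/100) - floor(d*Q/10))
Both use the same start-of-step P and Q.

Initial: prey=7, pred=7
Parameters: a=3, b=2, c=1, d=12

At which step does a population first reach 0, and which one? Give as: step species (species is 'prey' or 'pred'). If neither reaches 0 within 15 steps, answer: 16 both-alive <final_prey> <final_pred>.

Step 1: prey: 7+2-0=9; pred: 7+0-8=0
First extinction: pred at step 1

Answer: 1 pred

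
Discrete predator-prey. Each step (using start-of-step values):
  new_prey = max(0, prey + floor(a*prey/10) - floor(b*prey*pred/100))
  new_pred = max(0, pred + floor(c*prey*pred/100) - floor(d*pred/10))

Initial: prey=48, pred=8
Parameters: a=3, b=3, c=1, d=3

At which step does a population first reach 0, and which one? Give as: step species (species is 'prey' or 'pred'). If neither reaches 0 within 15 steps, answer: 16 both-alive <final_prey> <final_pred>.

Answer: 16 both-alive 14 3

Derivation:
Step 1: prey: 48+14-11=51; pred: 8+3-2=9
Step 2: prey: 51+15-13=53; pred: 9+4-2=11
Step 3: prey: 53+15-17=51; pred: 11+5-3=13
Step 4: prey: 51+15-19=47; pred: 13+6-3=16
Step 5: prey: 47+14-22=39; pred: 16+7-4=19
Step 6: prey: 39+11-22=28; pred: 19+7-5=21
Step 7: prey: 28+8-17=19; pred: 21+5-6=20
Step 8: prey: 19+5-11=13; pred: 20+3-6=17
Step 9: prey: 13+3-6=10; pred: 17+2-5=14
Step 10: prey: 10+3-4=9; pred: 14+1-4=11
Step 11: prey: 9+2-2=9; pred: 11+0-3=8
Step 12: prey: 9+2-2=9; pred: 8+0-2=6
Step 13: prey: 9+2-1=10; pred: 6+0-1=5
Step 14: prey: 10+3-1=12; pred: 5+0-1=4
Step 15: prey: 12+3-1=14; pred: 4+0-1=3
No extinction within 15 steps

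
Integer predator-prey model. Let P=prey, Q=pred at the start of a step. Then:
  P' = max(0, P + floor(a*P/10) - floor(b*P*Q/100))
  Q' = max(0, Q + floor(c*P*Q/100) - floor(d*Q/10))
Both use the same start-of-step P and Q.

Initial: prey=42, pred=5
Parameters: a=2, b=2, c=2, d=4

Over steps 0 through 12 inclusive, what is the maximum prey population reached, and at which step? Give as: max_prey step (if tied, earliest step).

Step 1: prey: 42+8-4=46; pred: 5+4-2=7
Step 2: prey: 46+9-6=49; pred: 7+6-2=11
Step 3: prey: 49+9-10=48; pred: 11+10-4=17
Step 4: prey: 48+9-16=41; pred: 17+16-6=27
Step 5: prey: 41+8-22=27; pred: 27+22-10=39
Step 6: prey: 27+5-21=11; pred: 39+21-15=45
Step 7: prey: 11+2-9=4; pred: 45+9-18=36
Step 8: prey: 4+0-2=2; pred: 36+2-14=24
Step 9: prey: 2+0-0=2; pred: 24+0-9=15
Step 10: prey: 2+0-0=2; pred: 15+0-6=9
Step 11: prey: 2+0-0=2; pred: 9+0-3=6
Step 12: prey: 2+0-0=2; pred: 6+0-2=4
Max prey = 49 at step 2

Answer: 49 2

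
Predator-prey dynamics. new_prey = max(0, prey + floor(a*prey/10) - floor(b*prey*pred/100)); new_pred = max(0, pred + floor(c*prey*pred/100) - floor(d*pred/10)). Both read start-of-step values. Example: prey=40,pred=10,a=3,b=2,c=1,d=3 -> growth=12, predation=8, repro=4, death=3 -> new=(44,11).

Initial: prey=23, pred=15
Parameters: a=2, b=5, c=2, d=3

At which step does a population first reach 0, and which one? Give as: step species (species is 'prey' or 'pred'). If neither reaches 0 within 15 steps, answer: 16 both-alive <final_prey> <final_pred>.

Answer: 16 both-alive 1 3

Derivation:
Step 1: prey: 23+4-17=10; pred: 15+6-4=17
Step 2: prey: 10+2-8=4; pred: 17+3-5=15
Step 3: prey: 4+0-3=1; pred: 15+1-4=12
Step 4: prey: 1+0-0=1; pred: 12+0-3=9
Step 5: prey: 1+0-0=1; pred: 9+0-2=7
Step 6: prey: 1+0-0=1; pred: 7+0-2=5
Step 7: prey: 1+0-0=1; pred: 5+0-1=4
Step 8: prey: 1+0-0=1; pred: 4+0-1=3
Step 9: prey: 1+0-0=1; pred: 3+0-0=3
Steps 10-15: state stable at prey=1, pred=3 (no change)
No extinction within 15 steps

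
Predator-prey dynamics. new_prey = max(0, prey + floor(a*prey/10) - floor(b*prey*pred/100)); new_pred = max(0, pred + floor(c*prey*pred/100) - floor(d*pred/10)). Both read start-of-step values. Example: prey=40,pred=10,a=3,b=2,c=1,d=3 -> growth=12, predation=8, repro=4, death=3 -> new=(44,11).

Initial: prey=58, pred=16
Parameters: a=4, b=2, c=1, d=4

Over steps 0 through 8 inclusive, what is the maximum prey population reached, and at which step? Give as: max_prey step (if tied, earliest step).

Answer: 65 2

Derivation:
Step 1: prey: 58+23-18=63; pred: 16+9-6=19
Step 2: prey: 63+25-23=65; pred: 19+11-7=23
Step 3: prey: 65+26-29=62; pred: 23+14-9=28
Step 4: prey: 62+24-34=52; pred: 28+17-11=34
Step 5: prey: 52+20-35=37; pred: 34+17-13=38
Step 6: prey: 37+14-28=23; pred: 38+14-15=37
Step 7: prey: 23+9-17=15; pred: 37+8-14=31
Step 8: prey: 15+6-9=12; pred: 31+4-12=23
Max prey = 65 at step 2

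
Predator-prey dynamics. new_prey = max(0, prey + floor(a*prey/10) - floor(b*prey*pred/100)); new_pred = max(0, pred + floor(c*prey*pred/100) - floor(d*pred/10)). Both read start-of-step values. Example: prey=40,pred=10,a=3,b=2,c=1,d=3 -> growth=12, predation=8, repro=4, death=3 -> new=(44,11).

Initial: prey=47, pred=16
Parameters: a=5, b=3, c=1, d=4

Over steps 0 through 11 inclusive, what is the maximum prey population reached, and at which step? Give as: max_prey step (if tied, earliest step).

Answer: 48 1

Derivation:
Step 1: prey: 47+23-22=48; pred: 16+7-6=17
Step 2: prey: 48+24-24=48; pred: 17+8-6=19
Step 3: prey: 48+24-27=45; pred: 19+9-7=21
Step 4: prey: 45+22-28=39; pred: 21+9-8=22
Step 5: prey: 39+19-25=33; pred: 22+8-8=22
Step 6: prey: 33+16-21=28; pred: 22+7-8=21
Step 7: prey: 28+14-17=25; pred: 21+5-8=18
Step 8: prey: 25+12-13=24; pred: 18+4-7=15
Step 9: prey: 24+12-10=26; pred: 15+3-6=12
Step 10: prey: 26+13-9=30; pred: 12+3-4=11
Step 11: prey: 30+15-9=36; pred: 11+3-4=10
Max prey = 48 at step 1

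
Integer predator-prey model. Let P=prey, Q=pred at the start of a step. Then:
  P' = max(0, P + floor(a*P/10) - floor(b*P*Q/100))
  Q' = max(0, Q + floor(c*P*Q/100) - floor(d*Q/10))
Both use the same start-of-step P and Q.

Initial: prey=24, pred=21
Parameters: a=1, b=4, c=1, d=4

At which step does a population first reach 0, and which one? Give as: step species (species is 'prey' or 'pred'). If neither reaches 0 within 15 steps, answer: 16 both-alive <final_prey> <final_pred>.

Answer: 16 both-alive 2 2

Derivation:
Step 1: prey: 24+2-20=6; pred: 21+5-8=18
Step 2: prey: 6+0-4=2; pred: 18+1-7=12
Step 3: prey: 2+0-0=2; pred: 12+0-4=8
Step 4: prey: 2+0-0=2; pred: 8+0-3=5
Step 5: prey: 2+0-0=2; pred: 5+0-2=3
Step 6: prey: 2+0-0=2; pred: 3+0-1=2
Step 7: prey: 2+0-0=2; pred: 2+0-0=2
Steps 8-15: state stable at prey=2, pred=2 (no change)
No extinction within 15 steps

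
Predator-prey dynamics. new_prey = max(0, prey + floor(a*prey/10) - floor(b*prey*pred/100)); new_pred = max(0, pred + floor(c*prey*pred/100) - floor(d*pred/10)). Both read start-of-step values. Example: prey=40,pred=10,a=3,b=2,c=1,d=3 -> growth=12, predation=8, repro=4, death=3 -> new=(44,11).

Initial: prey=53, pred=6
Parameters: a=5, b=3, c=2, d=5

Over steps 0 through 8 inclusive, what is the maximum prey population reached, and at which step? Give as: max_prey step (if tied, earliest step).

Answer: 87 2

Derivation:
Step 1: prey: 53+26-9=70; pred: 6+6-3=9
Step 2: prey: 70+35-18=87; pred: 9+12-4=17
Step 3: prey: 87+43-44=86; pred: 17+29-8=38
Step 4: prey: 86+43-98=31; pred: 38+65-19=84
Step 5: prey: 31+15-78=0; pred: 84+52-42=94
Step 6: prey: 0+0-0=0; pred: 94+0-47=47
Step 7: prey: 0+0-0=0; pred: 47+0-23=24
Step 8: prey: 0+0-0=0; pred: 24+0-12=12
Max prey = 87 at step 2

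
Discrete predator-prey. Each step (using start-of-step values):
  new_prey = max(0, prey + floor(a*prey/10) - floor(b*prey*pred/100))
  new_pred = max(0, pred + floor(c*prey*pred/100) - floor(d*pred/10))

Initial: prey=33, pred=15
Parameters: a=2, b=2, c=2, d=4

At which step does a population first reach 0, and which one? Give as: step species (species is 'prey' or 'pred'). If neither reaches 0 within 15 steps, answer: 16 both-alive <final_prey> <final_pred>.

Answer: 16 both-alive 16 2

Derivation:
Step 1: prey: 33+6-9=30; pred: 15+9-6=18
Step 2: prey: 30+6-10=26; pred: 18+10-7=21
Step 3: prey: 26+5-10=21; pred: 21+10-8=23
Step 4: prey: 21+4-9=16; pred: 23+9-9=23
Step 5: prey: 16+3-7=12; pred: 23+7-9=21
Step 6: prey: 12+2-5=9; pred: 21+5-8=18
Step 7: prey: 9+1-3=7; pred: 18+3-7=14
Step 8: prey: 7+1-1=7; pred: 14+1-5=10
Step 9: prey: 7+1-1=7; pred: 10+1-4=7
Step 10: prey: 7+1-0=8; pred: 7+0-2=5
Step 11: prey: 8+1-0=9; pred: 5+0-2=3
Step 12: prey: 9+1-0=10; pred: 3+0-1=2
Step 13: prey: 10+2-0=12; pred: 2+0-0=2
Step 14: prey: 12+2-0=14; pred: 2+0-0=2
Step 15: prey: 14+2-0=16; pred: 2+0-0=2
No extinction within 15 steps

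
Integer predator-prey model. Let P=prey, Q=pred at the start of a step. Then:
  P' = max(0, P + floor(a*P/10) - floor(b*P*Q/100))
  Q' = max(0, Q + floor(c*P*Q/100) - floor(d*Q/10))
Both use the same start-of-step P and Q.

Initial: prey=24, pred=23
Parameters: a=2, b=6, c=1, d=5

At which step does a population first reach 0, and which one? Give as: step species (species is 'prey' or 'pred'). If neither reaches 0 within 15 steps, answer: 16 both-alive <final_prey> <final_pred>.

Answer: 1 prey

Derivation:
Step 1: prey: 24+4-33=0; pred: 23+5-11=17
First extinction: prey at step 1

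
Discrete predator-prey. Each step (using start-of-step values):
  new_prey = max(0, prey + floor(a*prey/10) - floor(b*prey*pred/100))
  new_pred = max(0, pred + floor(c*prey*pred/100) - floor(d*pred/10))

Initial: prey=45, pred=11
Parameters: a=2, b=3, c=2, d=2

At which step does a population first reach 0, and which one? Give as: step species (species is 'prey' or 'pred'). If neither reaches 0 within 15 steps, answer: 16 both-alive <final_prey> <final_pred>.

Answer: 4 prey

Derivation:
Step 1: prey: 45+9-14=40; pred: 11+9-2=18
Step 2: prey: 40+8-21=27; pred: 18+14-3=29
Step 3: prey: 27+5-23=9; pred: 29+15-5=39
Step 4: prey: 9+1-10=0; pred: 39+7-7=39
First extinction: prey at step 4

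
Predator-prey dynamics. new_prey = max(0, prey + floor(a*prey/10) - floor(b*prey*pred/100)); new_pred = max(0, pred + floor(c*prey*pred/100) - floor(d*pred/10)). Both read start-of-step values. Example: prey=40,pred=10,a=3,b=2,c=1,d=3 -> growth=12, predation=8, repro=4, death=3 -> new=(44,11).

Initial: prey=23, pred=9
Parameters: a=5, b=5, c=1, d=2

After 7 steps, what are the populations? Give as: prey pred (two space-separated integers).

Answer: 24 10

Derivation:
Step 1: prey: 23+11-10=24; pred: 9+2-1=10
Step 2: prey: 24+12-12=24; pred: 10+2-2=10
Step 3: prey: 24+12-12=24; pred: 10+2-2=10
Step 4: prey: 24+12-12=24; pred: 10+2-2=10
Step 5: prey: 24+12-12=24; pred: 10+2-2=10
Step 6: prey: 24+12-12=24; pred: 10+2-2=10
Step 7: prey: 24+12-12=24; pred: 10+2-2=10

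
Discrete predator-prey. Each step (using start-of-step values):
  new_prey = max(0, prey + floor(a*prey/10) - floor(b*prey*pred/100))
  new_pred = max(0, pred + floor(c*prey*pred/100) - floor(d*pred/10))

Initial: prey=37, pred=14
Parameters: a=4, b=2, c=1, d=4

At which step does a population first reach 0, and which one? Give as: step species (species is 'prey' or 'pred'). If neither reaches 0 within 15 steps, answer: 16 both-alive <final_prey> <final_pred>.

Step 1: prey: 37+14-10=41; pred: 14+5-5=14
Step 2: prey: 41+16-11=46; pred: 14+5-5=14
Step 3: prey: 46+18-12=52; pred: 14+6-5=15
Step 4: prey: 52+20-15=57; pred: 15+7-6=16
Step 5: prey: 57+22-18=61; pred: 16+9-6=19
Step 6: prey: 61+24-23=62; pred: 19+11-7=23
Step 7: prey: 62+24-28=58; pred: 23+14-9=28
Step 8: prey: 58+23-32=49; pred: 28+16-11=33
Step 9: prey: 49+19-32=36; pred: 33+16-13=36
Step 10: prey: 36+14-25=25; pred: 36+12-14=34
Step 11: prey: 25+10-17=18; pred: 34+8-13=29
Step 12: prey: 18+7-10=15; pred: 29+5-11=23
Step 13: prey: 15+6-6=15; pred: 23+3-9=17
Step 14: prey: 15+6-5=16; pred: 17+2-6=13
Step 15: prey: 16+6-4=18; pred: 13+2-5=10
No extinction within 15 steps

Answer: 16 both-alive 18 10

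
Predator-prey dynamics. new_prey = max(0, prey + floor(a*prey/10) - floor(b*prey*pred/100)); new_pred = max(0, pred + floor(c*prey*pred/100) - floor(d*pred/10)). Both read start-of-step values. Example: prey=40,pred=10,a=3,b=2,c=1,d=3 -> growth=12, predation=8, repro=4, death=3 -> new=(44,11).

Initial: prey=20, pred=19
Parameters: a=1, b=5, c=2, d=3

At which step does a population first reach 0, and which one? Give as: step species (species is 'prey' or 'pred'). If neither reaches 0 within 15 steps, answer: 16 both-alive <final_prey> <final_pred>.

Answer: 2 prey

Derivation:
Step 1: prey: 20+2-19=3; pred: 19+7-5=21
Step 2: prey: 3+0-3=0; pred: 21+1-6=16
First extinction: prey at step 2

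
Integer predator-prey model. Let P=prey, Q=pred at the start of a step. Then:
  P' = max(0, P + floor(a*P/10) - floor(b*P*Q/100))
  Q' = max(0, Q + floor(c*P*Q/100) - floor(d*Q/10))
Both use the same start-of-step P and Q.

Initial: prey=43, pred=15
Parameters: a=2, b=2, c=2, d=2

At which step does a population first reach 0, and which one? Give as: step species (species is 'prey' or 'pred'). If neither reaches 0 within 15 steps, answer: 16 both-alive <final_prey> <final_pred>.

Step 1: prey: 43+8-12=39; pred: 15+12-3=24
Step 2: prey: 39+7-18=28; pred: 24+18-4=38
Step 3: prey: 28+5-21=12; pred: 38+21-7=52
Step 4: prey: 12+2-12=2; pred: 52+12-10=54
Step 5: prey: 2+0-2=0; pred: 54+2-10=46
First extinction: prey at step 5

Answer: 5 prey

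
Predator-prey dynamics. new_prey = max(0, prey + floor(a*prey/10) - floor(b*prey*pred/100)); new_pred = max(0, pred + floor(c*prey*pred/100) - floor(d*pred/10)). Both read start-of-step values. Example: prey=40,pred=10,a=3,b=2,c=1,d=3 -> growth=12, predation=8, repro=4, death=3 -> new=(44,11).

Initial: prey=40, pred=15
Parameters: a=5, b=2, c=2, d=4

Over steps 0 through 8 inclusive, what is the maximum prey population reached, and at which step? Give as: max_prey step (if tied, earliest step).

Answer: 52 2

Derivation:
Step 1: prey: 40+20-12=48; pred: 15+12-6=21
Step 2: prey: 48+24-20=52; pred: 21+20-8=33
Step 3: prey: 52+26-34=44; pred: 33+34-13=54
Step 4: prey: 44+22-47=19; pred: 54+47-21=80
Step 5: prey: 19+9-30=0; pred: 80+30-32=78
Step 6: prey: 0+0-0=0; pred: 78+0-31=47
Step 7: prey: 0+0-0=0; pred: 47+0-18=29
Step 8: prey: 0+0-0=0; pred: 29+0-11=18
Max prey = 52 at step 2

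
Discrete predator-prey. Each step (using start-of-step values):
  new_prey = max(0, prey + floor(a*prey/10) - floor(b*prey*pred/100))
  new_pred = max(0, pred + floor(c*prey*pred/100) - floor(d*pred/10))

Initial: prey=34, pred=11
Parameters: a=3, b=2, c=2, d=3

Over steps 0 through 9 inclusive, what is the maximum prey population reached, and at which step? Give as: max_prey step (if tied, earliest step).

Answer: 37 1

Derivation:
Step 1: prey: 34+10-7=37; pred: 11+7-3=15
Step 2: prey: 37+11-11=37; pred: 15+11-4=22
Step 3: prey: 37+11-16=32; pred: 22+16-6=32
Step 4: prey: 32+9-20=21; pred: 32+20-9=43
Step 5: prey: 21+6-18=9; pred: 43+18-12=49
Step 6: prey: 9+2-8=3; pred: 49+8-14=43
Step 7: prey: 3+0-2=1; pred: 43+2-12=33
Step 8: prey: 1+0-0=1; pred: 33+0-9=24
Step 9: prey: 1+0-0=1; pred: 24+0-7=17
Max prey = 37 at step 1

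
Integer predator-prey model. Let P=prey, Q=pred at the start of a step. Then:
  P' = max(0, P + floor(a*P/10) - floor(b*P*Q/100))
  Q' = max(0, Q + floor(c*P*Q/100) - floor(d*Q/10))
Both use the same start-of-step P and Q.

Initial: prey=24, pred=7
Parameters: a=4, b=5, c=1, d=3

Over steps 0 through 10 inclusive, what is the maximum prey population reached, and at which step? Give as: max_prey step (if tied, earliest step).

Answer: 45 9

Derivation:
Step 1: prey: 24+9-8=25; pred: 7+1-2=6
Step 2: prey: 25+10-7=28; pred: 6+1-1=6
Step 3: prey: 28+11-8=31; pred: 6+1-1=6
Step 4: prey: 31+12-9=34; pred: 6+1-1=6
Step 5: prey: 34+13-10=37; pred: 6+2-1=7
Step 6: prey: 37+14-12=39; pred: 7+2-2=7
Step 7: prey: 39+15-13=41; pred: 7+2-2=7
Step 8: prey: 41+16-14=43; pred: 7+2-2=7
Step 9: prey: 43+17-15=45; pred: 7+3-2=8
Step 10: prey: 45+18-18=45; pred: 8+3-2=9
Max prey = 45 at step 9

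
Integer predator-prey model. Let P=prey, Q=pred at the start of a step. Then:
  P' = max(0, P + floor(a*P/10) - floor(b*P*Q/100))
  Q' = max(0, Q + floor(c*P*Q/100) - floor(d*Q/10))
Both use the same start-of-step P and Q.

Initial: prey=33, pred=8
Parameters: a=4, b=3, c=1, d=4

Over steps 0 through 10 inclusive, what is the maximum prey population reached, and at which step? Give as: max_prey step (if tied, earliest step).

Answer: 77 6

Derivation:
Step 1: prey: 33+13-7=39; pred: 8+2-3=7
Step 2: prey: 39+15-8=46; pred: 7+2-2=7
Step 3: prey: 46+18-9=55; pred: 7+3-2=8
Step 4: prey: 55+22-13=64; pred: 8+4-3=9
Step 5: prey: 64+25-17=72; pred: 9+5-3=11
Step 6: prey: 72+28-23=77; pred: 11+7-4=14
Step 7: prey: 77+30-32=75; pred: 14+10-5=19
Step 8: prey: 75+30-42=63; pred: 19+14-7=26
Step 9: prey: 63+25-49=39; pred: 26+16-10=32
Step 10: prey: 39+15-37=17; pred: 32+12-12=32
Max prey = 77 at step 6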